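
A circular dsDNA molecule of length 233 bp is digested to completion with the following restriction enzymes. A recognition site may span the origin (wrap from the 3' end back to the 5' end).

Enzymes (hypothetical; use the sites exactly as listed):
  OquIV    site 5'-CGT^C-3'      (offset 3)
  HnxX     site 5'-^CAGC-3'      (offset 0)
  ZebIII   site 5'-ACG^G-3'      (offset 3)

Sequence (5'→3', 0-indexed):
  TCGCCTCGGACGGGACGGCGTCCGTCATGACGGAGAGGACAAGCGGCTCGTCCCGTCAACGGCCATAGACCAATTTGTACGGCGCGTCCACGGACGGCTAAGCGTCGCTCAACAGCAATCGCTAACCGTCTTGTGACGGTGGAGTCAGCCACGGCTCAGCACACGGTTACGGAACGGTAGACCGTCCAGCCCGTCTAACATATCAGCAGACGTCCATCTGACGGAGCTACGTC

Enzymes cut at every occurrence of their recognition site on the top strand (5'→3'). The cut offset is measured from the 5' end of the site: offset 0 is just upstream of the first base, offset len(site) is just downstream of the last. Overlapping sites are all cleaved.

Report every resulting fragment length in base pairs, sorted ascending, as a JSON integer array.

[1,3,4,4,4,5,5,5,5,5,6,6,7,7,7,8,8,9,9,9,9,9,9,10,10,13,17,19,20]

Site scan:
  OquIV (CGTC, off=3): starts [18, 22, 48, 53, 84, 102, 126, 182, 191, 210, 229] → cuts [21, 25, 51, 56, 87, 105, 129, 185, 194, 213, 232]
  HnxX (CAGC, off=0): starts [112, 145, 156, 186, 203] → cuts [112, 145, 156, 186, 203]
  ZebIII (ACGG, off=3): starts [9, 14, 29, 58, 78, 89, 93, 135, 150, 162, 168, 173, 220] → cuts [12, 17, 32, 61, 81, 92, 96, 138, 153, 165, 171, 176, 223]

All cut coordinates (distinct, sorted): [12, 17, 21, 25, 32, 51, 56, 61, 81, 87, 92, 96, 105, 112, 129, 138, 145, 153, 156, 165, 171, 176, 185, 186, 194, 203, 213, 223, 232]

Fragments:
  12→17: 5 bp
  17→21: 4 bp
  21→25: 4 bp
  25→32: 7 bp
  32→51: 19 bp
  51→56: 5 bp
  56→61: 5 bp
  61→81: 20 bp
  81→87: 6 bp
  87→92: 5 bp
  92→96: 4 bp
  96→105: 9 bp
  105→112: 7 bp
  112→129: 17 bp
  129→138: 9 bp
  138→145: 7 bp
  145→153: 8 bp
  153→156: 3 bp
  156→165: 9 bp
  165→171: 6 bp
  171→176: 5 bp
  176→185: 9 bp
  185→186: 1 bp
  186→194: 8 bp
  194→203: 9 bp
  203→213: 10 bp
  213→223: 10 bp
  223→232: 9 bp
  232→12 (wrap): 233-232+12 = 13 bp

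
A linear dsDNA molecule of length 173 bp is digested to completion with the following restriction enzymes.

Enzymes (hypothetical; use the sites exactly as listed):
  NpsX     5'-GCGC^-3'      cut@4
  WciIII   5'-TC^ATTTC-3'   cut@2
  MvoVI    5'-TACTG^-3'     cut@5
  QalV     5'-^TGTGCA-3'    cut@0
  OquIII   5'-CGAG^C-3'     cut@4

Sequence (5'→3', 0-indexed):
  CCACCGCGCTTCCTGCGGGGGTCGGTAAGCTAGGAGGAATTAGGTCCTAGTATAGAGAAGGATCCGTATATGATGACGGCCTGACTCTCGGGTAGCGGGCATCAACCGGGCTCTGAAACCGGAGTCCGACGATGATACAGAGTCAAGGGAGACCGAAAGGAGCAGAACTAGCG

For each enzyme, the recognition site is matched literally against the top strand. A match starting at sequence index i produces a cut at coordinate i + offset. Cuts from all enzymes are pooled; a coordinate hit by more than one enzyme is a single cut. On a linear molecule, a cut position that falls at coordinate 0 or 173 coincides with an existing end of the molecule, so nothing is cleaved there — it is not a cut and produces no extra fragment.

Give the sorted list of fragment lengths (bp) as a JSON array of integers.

Per-enzyme occurrences:
  NpsX GCGC/4: at [5] ⇒ [9]
  WciIII (TCATTTC, off=2): no sites
  MvoVI (TACTG, off=5): no sites
  QalV (TGTGCA, off=0): no sites
  OquIII (CGAGC, off=4): no sites

All cut coordinates (distinct, sorted): [9]

Fragments:
  [0,9): 9 bp
  [9,173): 164 bp

[9,164]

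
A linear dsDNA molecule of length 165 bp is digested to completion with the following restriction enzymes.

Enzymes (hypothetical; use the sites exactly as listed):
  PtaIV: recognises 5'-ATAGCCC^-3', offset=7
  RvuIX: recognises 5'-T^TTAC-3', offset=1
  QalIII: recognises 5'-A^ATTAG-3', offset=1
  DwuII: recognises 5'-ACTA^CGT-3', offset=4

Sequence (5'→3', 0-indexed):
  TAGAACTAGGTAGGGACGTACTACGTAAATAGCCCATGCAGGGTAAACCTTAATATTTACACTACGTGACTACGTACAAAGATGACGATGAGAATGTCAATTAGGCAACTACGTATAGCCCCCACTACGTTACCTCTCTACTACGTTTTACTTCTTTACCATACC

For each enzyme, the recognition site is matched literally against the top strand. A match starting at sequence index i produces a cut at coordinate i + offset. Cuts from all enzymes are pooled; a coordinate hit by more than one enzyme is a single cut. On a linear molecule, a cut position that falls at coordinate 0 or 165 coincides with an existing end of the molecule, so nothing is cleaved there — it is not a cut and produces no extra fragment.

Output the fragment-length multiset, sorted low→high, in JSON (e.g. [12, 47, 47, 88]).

[4,6,8,8,8,10,10,12,12,16,21,23,27]

Site scan:
  PtaIV (ATAGCCC, off=7): starts [28, 114] → cuts [35, 121]
  RvuIX (TTTAC, off=1): starts [55, 146, 154] → cuts [56, 147, 155]
  QalIII (AATTAG, off=1): starts [98] → cuts [99]
  DwuII (ACTACGT, off=4): starts [19, 60, 68, 107, 123, 139] → cuts [23, 64, 72, 111, 127, 143]

All cut coordinates (distinct, sorted): [23, 35, 56, 64, 72, 99, 111, 121, 127, 143, 147, 155]

Fragment lengths:
  [0,23): 23 bp
  [23,35): 12 bp
  [35,56): 21 bp
  [56,64): 8 bp
  [64,72): 8 bp
  [72,99): 27 bp
  [99,111): 12 bp
  [111,121): 10 bp
  [121,127): 6 bp
  [127,143): 16 bp
  [143,147): 4 bp
  [147,155): 8 bp
  [155,165): 10 bp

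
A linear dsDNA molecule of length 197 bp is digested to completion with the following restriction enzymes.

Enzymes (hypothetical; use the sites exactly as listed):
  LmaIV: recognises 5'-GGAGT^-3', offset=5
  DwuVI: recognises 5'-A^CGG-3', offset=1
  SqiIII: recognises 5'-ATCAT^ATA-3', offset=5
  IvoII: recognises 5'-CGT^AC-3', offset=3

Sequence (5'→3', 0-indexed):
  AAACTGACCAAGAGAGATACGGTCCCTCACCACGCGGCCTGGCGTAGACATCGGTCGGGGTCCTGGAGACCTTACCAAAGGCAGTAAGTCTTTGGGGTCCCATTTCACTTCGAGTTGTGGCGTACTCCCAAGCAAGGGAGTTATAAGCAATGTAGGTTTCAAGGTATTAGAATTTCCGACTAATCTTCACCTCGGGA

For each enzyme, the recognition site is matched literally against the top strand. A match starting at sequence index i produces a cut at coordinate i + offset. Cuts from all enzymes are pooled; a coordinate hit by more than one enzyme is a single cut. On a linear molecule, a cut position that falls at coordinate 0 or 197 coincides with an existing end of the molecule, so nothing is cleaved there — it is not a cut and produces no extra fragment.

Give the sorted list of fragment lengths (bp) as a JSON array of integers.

Per-enzyme occurrences:
  LmaIV GGAGT/5: at [136] ⇒ [141]
  DwuVI ACGG/1: at [18] ⇒ [19]
  SqiIII (ATCATATA, off=5): no sites
  IvoII CGTAC/3: at [120] ⇒ [123]

All cut coordinates (distinct, sorted): [19, 123, 141]

Fragment lengths:
  [0,19): 19 bp
  [19,123): 104 bp
  [123,141): 18 bp
  [141,197): 56 bp

[18,19,56,104]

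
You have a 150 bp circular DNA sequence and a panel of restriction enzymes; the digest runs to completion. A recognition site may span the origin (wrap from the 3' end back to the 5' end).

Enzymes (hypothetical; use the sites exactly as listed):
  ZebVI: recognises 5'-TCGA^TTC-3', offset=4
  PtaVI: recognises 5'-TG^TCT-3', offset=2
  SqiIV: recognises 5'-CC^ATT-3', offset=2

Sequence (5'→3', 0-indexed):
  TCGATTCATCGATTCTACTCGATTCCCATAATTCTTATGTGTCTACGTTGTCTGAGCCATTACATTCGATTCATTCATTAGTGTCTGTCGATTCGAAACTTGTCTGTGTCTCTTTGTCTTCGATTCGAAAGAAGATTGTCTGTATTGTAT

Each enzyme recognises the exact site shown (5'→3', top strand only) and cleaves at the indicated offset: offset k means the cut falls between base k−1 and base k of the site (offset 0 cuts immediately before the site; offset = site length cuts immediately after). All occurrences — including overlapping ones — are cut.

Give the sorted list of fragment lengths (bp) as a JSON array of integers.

Scan for sites:
  ZebVI (TCGATTC, off=4): starts [0, 8, 18, 65, 87, 119] → cuts [4, 12, 22, 69, 91, 123]
  PtaVI (TGTCT, off=2): starts [39, 48, 81, 100, 106, 114, 136] → cuts [41, 50, 83, 102, 108, 116, 138]
  SqiIV (CCATT, off=2): starts [56] → cuts [58]

Pooled cuts: [4, 12, 22, 41, 50, 58, 69, 83, 91, 102, 108, 116, 123, 138]

Fragment lengths:
  4→12: 8 bp
  12→22: 10 bp
  22→41: 19 bp
  41→50: 9 bp
  50→58: 8 bp
  58→69: 11 bp
  69→83: 14 bp
  83→91: 8 bp
  91→102: 11 bp
  102→108: 6 bp
  108→116: 8 bp
  116→123: 7 bp
  123→138: 15 bp
  138→4 (wrap): 150-138+4 = 16 bp

[6,7,8,8,8,8,9,10,11,11,14,15,16,19]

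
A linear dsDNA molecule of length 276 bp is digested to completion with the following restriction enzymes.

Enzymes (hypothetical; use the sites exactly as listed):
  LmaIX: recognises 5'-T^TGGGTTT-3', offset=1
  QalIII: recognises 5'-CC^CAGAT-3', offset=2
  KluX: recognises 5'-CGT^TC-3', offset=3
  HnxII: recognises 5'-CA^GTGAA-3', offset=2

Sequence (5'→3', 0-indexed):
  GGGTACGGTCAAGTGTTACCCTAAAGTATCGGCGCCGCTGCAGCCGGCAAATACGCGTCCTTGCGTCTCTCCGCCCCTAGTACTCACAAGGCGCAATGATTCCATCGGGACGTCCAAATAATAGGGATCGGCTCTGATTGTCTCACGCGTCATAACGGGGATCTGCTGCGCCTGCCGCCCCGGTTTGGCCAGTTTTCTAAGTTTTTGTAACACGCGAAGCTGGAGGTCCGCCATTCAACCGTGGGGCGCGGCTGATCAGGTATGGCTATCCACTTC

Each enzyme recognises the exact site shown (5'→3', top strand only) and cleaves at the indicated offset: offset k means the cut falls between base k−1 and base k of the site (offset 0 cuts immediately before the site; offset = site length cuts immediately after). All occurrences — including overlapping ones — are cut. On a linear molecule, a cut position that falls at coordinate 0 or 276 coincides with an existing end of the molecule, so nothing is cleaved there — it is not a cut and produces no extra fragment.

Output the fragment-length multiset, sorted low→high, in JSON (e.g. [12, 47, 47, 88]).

Site scan:
  LmaIX (TTGGGTTT, off=1): no sites
  QalIII (CCCAGAT, off=2): no sites
  KluX (CGTTC, off=3): no sites
  HnxII (CAGTGAA, off=2): no sites

All cut coordinates (distinct, sorted): ∅

Fragments:
  no cuts → one linear fragment of 276 bp

[276]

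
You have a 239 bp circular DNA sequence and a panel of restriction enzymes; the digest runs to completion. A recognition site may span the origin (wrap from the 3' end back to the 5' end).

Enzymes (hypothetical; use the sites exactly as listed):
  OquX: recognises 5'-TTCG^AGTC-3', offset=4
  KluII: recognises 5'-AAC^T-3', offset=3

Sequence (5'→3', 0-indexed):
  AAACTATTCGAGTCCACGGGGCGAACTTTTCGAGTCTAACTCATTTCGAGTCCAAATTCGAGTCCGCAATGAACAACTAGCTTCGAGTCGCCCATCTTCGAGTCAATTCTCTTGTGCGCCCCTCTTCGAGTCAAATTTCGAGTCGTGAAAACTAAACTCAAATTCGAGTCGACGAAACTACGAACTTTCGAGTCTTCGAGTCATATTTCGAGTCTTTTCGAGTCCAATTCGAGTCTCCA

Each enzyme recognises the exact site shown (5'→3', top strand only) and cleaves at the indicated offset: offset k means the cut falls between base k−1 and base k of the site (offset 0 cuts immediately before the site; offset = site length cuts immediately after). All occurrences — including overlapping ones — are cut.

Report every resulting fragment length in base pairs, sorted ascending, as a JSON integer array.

[5,5,6,6,7,8,8,8,8,9,10,11,12,12,12,12,12,12,15,16,17,28]

Scan for sites:
  OquX (TTCGAGTC, off=4): starts [6, 28, 44, 56, 81, 96, 124, 136, 162, 186, 194, 206, 216, 227] → cuts [10, 32, 48, 60, 85, 100, 128, 140, 166, 190, 198, 210, 220, 231]
  KluII (AACT, off=3): starts [1, 23, 37, 74, 149, 154, 175, 182] → cuts [4, 26, 40, 77, 152, 157, 178, 185]

All cut coordinates (distinct, sorted): [4, 10, 26, 32, 40, 48, 60, 77, 85, 100, 128, 140, 152, 157, 166, 178, 185, 190, 198, 210, 220, 231]

Fragments:
  4→10: 6 bp
  10→26: 16 bp
  26→32: 6 bp
  32→40: 8 bp
  40→48: 8 bp
  48→60: 12 bp
  60→77: 17 bp
  77→85: 8 bp
  85→100: 15 bp
  100→128: 28 bp
  128→140: 12 bp
  140→152: 12 bp
  152→157: 5 bp
  157→166: 9 bp
  166→178: 12 bp
  178→185: 7 bp
  185→190: 5 bp
  190→198: 8 bp
  198→210: 12 bp
  210→220: 10 bp
  220→231: 11 bp
  231→4 (wrap): 239-231+4 = 12 bp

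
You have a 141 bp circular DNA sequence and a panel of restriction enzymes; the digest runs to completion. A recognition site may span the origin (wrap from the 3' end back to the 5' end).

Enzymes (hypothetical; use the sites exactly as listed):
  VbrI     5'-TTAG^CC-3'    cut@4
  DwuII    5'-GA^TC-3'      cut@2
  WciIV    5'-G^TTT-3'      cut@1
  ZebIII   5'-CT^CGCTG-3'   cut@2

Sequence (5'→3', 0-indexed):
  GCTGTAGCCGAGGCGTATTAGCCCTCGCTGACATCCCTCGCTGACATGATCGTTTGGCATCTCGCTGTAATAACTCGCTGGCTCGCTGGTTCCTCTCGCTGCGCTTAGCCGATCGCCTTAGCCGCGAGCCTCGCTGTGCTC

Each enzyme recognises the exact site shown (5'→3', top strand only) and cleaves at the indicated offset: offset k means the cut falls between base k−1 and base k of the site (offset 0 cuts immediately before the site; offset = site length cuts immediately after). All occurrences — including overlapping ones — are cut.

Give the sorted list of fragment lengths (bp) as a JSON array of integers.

Scan for sites:
  VbrI (TTAGCC, off=4): starts [17, 104, 117] → cuts [21, 108, 121]
  DwuII (GATC, off=2): starts [47, 110] → cuts [49, 112]
  WciIV (GTTT, off=1): starts [51] → cuts [52]
  ZebIII (CTCGCTG, off=2): starts [23, 36, 60, 73, 81, 94, 129, 138] → cuts [25, 38, 62, 75, 83, 96, 131, 140]

Pooled cuts: [21, 25, 38, 49, 52, 62, 75, 83, 96, 108, 112, 121, 131, 140]

Fragment lengths:
  21→25: 4 bp
  25→38: 13 bp
  38→49: 11 bp
  49→52: 3 bp
  52→62: 10 bp
  62→75: 13 bp
  75→83: 8 bp
  83→96: 13 bp
  96→108: 12 bp
  108→112: 4 bp
  112→121: 9 bp
  121→131: 10 bp
  131→140: 9 bp
  140→21 (wrap): 141-140+21 = 22 bp

[3,4,4,8,9,9,10,10,11,12,13,13,13,22]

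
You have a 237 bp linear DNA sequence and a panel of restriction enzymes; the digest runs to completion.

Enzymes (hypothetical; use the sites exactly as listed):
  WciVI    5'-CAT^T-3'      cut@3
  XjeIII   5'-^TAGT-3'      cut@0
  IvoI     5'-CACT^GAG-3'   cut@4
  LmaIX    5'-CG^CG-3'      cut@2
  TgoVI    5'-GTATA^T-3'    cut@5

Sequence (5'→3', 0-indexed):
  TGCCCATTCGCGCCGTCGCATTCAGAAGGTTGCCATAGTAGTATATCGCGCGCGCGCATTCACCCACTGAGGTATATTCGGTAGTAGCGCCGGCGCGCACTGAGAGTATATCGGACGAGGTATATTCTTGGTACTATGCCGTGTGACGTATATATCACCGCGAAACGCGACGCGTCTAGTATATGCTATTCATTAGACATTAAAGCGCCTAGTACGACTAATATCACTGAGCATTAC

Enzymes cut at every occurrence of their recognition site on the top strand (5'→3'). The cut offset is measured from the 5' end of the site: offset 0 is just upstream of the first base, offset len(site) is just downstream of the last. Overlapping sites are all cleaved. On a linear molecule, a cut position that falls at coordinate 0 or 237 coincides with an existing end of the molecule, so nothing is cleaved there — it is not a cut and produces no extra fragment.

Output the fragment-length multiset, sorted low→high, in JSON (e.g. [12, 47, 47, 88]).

Per-enzyme occurrences:
  WciVI (CATT, off=3): starts [4, 18, 56, 190, 197, 231] → cuts [7, 21, 59, 193, 200, 234]
  XjeIII (TAGT, off=0): starts [35, 38, 81, 176, 209] → cuts [35, 38, 81, 176, 209]
  IvoI (CACTGAG, off=4): starts [64, 97, 224] → cuts [68, 101, 228]
  LmaIX (CGCG, off=2): starts [8, 46, 48, 50, 52, 93, 158, 165, 170] → cuts [10, 48, 50, 52, 54, 95, 160, 167, 172]
  TgoVI (GTATAT, off=5): starts [40, 71, 105, 119, 147, 178] → cuts [45, 76, 110, 124, 152, 183]

Pooled cuts: [7, 10, 21, 35, 38, 45, 48, 50, 52, 54, 59, 68, 76, 81, 95, 101, 110, 124, 152, 160, 167, 172, 176, 183, 193, 200, 209, 228, 234]

Fragment lengths:
  [0,7): 7 bp
  [7,10): 3 bp
  [10,21): 11 bp
  [21,35): 14 bp
  [35,38): 3 bp
  [38,45): 7 bp
  [45,48): 3 bp
  [48,50): 2 bp
  [50,52): 2 bp
  [52,54): 2 bp
  [54,59): 5 bp
  [59,68): 9 bp
  [68,76): 8 bp
  [76,81): 5 bp
  [81,95): 14 bp
  [95,101): 6 bp
  [101,110): 9 bp
  [110,124): 14 bp
  [124,152): 28 bp
  [152,160): 8 bp
  [160,167): 7 bp
  [167,172): 5 bp
  [172,176): 4 bp
  [176,183): 7 bp
  [183,193): 10 bp
  [193,200): 7 bp
  [200,209): 9 bp
  [209,228): 19 bp
  [228,234): 6 bp
  [234,237): 3 bp

[2,2,2,3,3,3,3,4,5,5,5,6,6,7,7,7,7,7,8,8,9,9,9,10,11,14,14,14,19,28]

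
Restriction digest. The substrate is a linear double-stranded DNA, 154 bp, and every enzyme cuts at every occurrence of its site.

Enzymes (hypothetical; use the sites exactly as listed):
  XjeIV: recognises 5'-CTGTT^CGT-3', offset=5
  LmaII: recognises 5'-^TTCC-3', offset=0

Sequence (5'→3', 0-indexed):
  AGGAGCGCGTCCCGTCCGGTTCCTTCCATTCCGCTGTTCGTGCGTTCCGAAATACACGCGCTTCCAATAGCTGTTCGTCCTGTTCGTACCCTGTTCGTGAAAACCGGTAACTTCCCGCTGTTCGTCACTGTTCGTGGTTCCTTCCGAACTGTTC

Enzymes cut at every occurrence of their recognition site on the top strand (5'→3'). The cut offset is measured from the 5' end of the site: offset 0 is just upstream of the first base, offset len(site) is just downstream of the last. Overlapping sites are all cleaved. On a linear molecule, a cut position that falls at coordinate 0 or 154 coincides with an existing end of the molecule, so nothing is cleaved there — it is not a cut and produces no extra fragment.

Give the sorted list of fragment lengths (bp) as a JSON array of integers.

[4,4,5,5,6,9,10,10,11,11,13,14,16,17,19]

Per-enzyme occurrences:
  XjeIV (CTGTTCGT, off=5): starts [33, 70, 79, 90, 117, 127] → cuts [38, 75, 84, 95, 122, 132]
  LmaII (TTCC, off=0): starts [19, 23, 28, 44, 61, 111, 137, 141] → cuts [19, 23, 28, 44, 61, 111, 137, 141]

All cut coordinates (distinct, sorted): [19, 23, 28, 38, 44, 61, 75, 84, 95, 111, 122, 132, 137, 141]

Fragments:
  [0,19): 19 bp
  [19,23): 4 bp
  [23,28): 5 bp
  [28,38): 10 bp
  [38,44): 6 bp
  [44,61): 17 bp
  [61,75): 14 bp
  [75,84): 9 bp
  [84,95): 11 bp
  [95,111): 16 bp
  [111,122): 11 bp
  [122,132): 10 bp
  [132,137): 5 bp
  [137,141): 4 bp
  [141,154): 13 bp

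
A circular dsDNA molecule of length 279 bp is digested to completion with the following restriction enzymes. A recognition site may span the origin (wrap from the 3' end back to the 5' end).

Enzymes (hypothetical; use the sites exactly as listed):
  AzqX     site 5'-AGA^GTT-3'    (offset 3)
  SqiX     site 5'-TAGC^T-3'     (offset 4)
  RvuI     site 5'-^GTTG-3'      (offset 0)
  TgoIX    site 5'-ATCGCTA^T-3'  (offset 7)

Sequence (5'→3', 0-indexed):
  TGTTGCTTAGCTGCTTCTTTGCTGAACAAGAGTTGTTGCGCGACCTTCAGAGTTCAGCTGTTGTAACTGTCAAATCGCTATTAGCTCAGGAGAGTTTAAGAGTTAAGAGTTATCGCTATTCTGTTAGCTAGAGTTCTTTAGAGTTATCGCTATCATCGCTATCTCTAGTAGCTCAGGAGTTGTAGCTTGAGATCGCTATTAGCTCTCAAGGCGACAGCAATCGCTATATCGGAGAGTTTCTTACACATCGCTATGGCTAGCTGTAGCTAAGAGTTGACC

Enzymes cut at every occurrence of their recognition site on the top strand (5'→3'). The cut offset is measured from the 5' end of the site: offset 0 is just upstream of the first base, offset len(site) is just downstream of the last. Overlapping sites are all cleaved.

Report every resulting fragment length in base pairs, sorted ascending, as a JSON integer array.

[3,4,5,5,5,6,6,7,8,8,8,8,8,8,9,9,10,10,10,10,10,11,12,17,18,20,21,23]

Scan for sites:
  AzqX (AGAGTT, off=3): starts [28, 48, 90, 98, 105, 129, 139, 232, 269] → cuts [31, 51, 93, 101, 108, 132, 142, 235, 272]
  SqiX (TAGCT, off=4): starts [7, 81, 124, 168, 182, 199, 257, 263] → cuts [11, 85, 128, 172, 186, 203, 261, 267]
  RvuI (GTTG, off=0): starts [1, 31, 34, 59, 178, 272] → cuts [1, 31, 34, 59, 178, 272]
  TgoIX (ATCGCTAT, off=7): starts [73, 111, 145, 154, 191, 219, 246] → cuts [80, 118, 152, 161, 198, 226, 253]

Pooled cuts: [1, 11, 31, 34, 51, 59, 80, 85, 93, 101, 108, 118, 128, 132, 142, 152, 161, 172, 178, 186, 198, 203, 226, 235, 253, 261, 267, 272]

Fragments:
  1→11: 10 bp
  11→31: 20 bp
  31→34: 3 bp
  34→51: 17 bp
  51→59: 8 bp
  59→80: 21 bp
  80→85: 5 bp
  85→93: 8 bp
  93→101: 8 bp
  101→108: 7 bp
  108→118: 10 bp
  118→128: 10 bp
  128→132: 4 bp
  132→142: 10 bp
  142→152: 10 bp
  152→161: 9 bp
  161→172: 11 bp
  172→178: 6 bp
  178→186: 8 bp
  186→198: 12 bp
  198→203: 5 bp
  203→226: 23 bp
  226→235: 9 bp
  235→253: 18 bp
  253→261: 8 bp
  261→267: 6 bp
  267→272: 5 bp
  272→1 (wrap): 279-272+1 = 8 bp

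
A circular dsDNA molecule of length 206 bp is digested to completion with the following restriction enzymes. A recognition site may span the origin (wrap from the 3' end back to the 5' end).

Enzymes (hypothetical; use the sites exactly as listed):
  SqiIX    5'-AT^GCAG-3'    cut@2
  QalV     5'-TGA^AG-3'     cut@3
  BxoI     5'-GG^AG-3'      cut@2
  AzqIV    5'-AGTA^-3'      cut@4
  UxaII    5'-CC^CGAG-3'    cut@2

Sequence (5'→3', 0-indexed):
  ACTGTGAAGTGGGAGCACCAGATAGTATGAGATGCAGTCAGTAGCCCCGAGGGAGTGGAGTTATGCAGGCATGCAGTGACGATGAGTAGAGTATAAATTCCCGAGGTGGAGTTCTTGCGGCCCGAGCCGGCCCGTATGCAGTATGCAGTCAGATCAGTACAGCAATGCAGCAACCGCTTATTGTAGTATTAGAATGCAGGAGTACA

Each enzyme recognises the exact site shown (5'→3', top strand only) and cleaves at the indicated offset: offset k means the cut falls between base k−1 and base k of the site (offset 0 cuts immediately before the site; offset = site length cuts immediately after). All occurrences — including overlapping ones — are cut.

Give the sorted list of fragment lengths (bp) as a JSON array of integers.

[1,4,4,5,5,5,6,6,6,6,6,7,7,8,8,8,9,10,13,14,15,15,16,22]

Per-enzyme occurrences:
  SqiIX ATGCAG/2: at [31, 62, 70, 135, 142, 164, 193] ⇒ [33, 64, 72, 137, 144, 166, 195]
  QalV TGAAG/3: at [4] ⇒ [7]
  BxoI GGAG/2: at [11, 51, 56, 107, 198] ⇒ [13, 53, 58, 109, 200]
  AzqIV AGTA/4: at [23, 39, 84, 89, 139, 155, 184, 200] ⇒ [27, 43, 88, 93, 143, 159, 188, 204]
  UxaII CCCGAG/2: at [45, 99, 120] ⇒ [47, 101, 122]

Pooled cuts: [7, 13, 27, 33, 43, 47, 53, 58, 64, 72, 88, 93, 101, 109, 122, 137, 143, 144, 159, 166, 188, 195, 200, 204]

Fragments:
  7→13: 6 bp
  13→27: 14 bp
  27→33: 6 bp
  33→43: 10 bp
  43→47: 4 bp
  47→53: 6 bp
  53→58: 5 bp
  58→64: 6 bp
  64→72: 8 bp
  72→88: 16 bp
  88→93: 5 bp
  93→101: 8 bp
  101→109: 8 bp
  109→122: 13 bp
  122→137: 15 bp
  137→143: 6 bp
  143→144: 1 bp
  144→159: 15 bp
  159→166: 7 bp
  166→188: 22 bp
  188→195: 7 bp
  195→200: 5 bp
  200→204: 4 bp
  204→7 (wrap): 206-204+7 = 9 bp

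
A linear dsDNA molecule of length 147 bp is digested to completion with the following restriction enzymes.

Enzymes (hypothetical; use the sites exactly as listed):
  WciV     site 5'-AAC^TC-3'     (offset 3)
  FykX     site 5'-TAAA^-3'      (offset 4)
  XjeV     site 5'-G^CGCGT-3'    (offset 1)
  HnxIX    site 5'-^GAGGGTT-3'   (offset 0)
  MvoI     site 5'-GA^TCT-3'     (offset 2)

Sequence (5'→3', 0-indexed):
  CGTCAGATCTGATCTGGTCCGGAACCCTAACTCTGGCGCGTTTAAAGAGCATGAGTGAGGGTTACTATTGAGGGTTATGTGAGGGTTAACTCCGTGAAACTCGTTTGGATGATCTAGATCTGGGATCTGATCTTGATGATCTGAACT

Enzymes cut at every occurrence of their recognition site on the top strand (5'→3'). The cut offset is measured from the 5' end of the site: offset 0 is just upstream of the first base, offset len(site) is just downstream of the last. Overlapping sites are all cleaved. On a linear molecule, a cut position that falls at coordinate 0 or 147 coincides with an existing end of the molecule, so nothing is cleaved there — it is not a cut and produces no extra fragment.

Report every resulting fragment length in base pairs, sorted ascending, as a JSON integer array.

[5,5,5,6,7,7,8,9,10,10,10,10,11,12,13,19]

Scan for sites:
  WciV (AACTC, off=3): starts [28, 87, 97] → cuts [31, 90, 100]
  FykX (TAAA, off=4): starts [42] → cuts [46]
  XjeV (GCGCGT, off=1): starts [35] → cuts [36]
  HnxIX (GAGGGTT, off=0): starts [56, 69, 80] → cuts [56, 69, 80]
  MvoI (GATCT, off=2): starts [5, 10, 110, 116, 123, 128, 137] → cuts [7, 12, 112, 118, 125, 130, 139]

All cut coordinates (distinct, sorted): [7, 12, 31, 36, 46, 56, 69, 80, 90, 100, 112, 118, 125, 130, 139]

Fragment lengths:
  [0,7): 7 bp
  [7,12): 5 bp
  [12,31): 19 bp
  [31,36): 5 bp
  [36,46): 10 bp
  [46,56): 10 bp
  [56,69): 13 bp
  [69,80): 11 bp
  [80,90): 10 bp
  [90,100): 10 bp
  [100,112): 12 bp
  [112,118): 6 bp
  [118,125): 7 bp
  [125,130): 5 bp
  [130,139): 9 bp
  [139,147): 8 bp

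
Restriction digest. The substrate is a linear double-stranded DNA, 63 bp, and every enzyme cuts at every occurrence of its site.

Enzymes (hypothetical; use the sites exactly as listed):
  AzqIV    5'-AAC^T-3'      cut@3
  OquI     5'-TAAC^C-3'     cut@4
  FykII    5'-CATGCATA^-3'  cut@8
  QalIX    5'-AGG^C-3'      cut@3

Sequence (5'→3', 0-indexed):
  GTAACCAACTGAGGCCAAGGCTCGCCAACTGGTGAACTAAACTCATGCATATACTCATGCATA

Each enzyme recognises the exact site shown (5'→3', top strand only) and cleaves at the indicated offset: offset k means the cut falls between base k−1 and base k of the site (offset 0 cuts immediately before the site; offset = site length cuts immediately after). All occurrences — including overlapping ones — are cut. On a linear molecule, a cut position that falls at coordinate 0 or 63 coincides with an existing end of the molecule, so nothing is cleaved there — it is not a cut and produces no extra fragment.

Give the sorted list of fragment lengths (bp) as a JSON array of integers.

Site scan:
  AzqIV AACT/3: at [6, 26, 34, 39] ⇒ [9, 29, 37, 42]
  OquI TAACC/4: at [1] ⇒ [5]
  FykII CATGCATA/8: at [43, 55] ⇒ [51] (position 63 is a terminus of the linear molecule — no cut)
  QalIX AGGC/3: at [11, 17] ⇒ [14, 20]

All cut coordinates (distinct, sorted): [5, 9, 14, 20, 29, 37, 42, 51]

Fragments:
  [0,5): 5 bp
  [5,9): 4 bp
  [9,14): 5 bp
  [14,20): 6 bp
  [20,29): 9 bp
  [29,37): 8 bp
  [37,42): 5 bp
  [42,51): 9 bp
  [51,63): 12 bp

[4,5,5,5,6,8,9,9,12]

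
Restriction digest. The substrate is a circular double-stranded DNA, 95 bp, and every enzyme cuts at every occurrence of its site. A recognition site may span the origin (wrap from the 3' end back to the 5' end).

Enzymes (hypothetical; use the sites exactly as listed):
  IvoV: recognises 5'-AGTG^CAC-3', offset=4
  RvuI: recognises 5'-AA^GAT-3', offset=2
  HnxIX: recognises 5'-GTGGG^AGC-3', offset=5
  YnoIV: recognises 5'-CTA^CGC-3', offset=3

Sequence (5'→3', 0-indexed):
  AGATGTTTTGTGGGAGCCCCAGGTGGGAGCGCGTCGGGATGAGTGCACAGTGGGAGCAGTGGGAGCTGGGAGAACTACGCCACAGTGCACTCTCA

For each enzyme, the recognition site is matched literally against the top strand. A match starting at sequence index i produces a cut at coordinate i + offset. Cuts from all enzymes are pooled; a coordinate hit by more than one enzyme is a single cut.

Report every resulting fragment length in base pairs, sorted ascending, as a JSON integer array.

Per-enzyme occurrences:
  IvoV (AGTGCAC, off=4): starts [41, 83] → cuts [45, 87]
  RvuI (AAGAT, off=2): starts [94] → cuts [1]
  HnxIX (GTGGGAGC, off=5): starts [9, 22, 49, 58] → cuts [14, 27, 54, 63]
  YnoIV (CTACGC, off=3): starts [74] → cuts [77]

Pooled cuts: [1, 14, 27, 45, 54, 63, 77, 87]

Fragments:
  1→14: 13 bp
  14→27: 13 bp
  27→45: 18 bp
  45→54: 9 bp
  54→63: 9 bp
  63→77: 14 bp
  77→87: 10 bp
  87→1 (wrap): 95-87+1 = 9 bp

[9,9,9,10,13,13,14,18]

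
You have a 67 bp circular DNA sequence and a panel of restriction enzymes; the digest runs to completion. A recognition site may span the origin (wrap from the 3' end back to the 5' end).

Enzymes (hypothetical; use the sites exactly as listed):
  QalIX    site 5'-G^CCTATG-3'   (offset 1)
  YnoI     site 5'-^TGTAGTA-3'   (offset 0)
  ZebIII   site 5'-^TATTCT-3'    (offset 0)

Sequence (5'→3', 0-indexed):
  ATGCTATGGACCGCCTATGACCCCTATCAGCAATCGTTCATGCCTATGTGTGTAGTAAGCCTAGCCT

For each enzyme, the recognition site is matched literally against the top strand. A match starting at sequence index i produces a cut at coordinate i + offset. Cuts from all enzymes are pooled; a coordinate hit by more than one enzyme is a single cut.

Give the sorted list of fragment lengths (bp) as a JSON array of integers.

Site scan:
  QalIX (GCCTATG, off=1): starts [12, 41, 63] → cuts [13, 42, 64]
  YnoI (TGTAGTA, off=0): starts [50] → cuts [50]
  ZebIII (TATTCT, off=0): no sites

Pooled cuts: [13, 42, 50, 64]

Fragment lengths:
  13→42: 29 bp
  42→50: 8 bp
  50→64: 14 bp
  64→13 (wrap): 67-64+13 = 16 bp

[8,14,16,29]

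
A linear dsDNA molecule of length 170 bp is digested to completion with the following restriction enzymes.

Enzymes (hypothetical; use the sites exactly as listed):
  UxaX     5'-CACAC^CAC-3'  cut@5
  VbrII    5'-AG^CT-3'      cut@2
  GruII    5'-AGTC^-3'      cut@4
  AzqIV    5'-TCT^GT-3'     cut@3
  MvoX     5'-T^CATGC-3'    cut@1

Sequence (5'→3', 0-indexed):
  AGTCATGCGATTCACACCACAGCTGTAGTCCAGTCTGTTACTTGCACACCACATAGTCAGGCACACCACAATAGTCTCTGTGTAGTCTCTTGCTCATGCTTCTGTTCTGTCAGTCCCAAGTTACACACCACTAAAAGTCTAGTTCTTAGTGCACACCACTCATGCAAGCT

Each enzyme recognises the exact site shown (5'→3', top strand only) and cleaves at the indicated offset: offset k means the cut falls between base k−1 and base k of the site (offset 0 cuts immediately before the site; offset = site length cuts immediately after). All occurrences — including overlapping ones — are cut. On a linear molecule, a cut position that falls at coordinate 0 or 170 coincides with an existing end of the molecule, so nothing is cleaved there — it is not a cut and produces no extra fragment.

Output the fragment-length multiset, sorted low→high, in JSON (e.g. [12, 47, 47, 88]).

[1,1,2,3,3,4,5,5,5,7,7,8,8,8,8,9,9,10,11,13,13,13,17]

Site scan:
  UxaX (CACACCAC, off=5): starts [12, 44, 61, 123, 151] → cuts [17, 49, 66, 128, 156]
  VbrII (AGCT, off=2): starts [20, 166] → cuts [22, 168]
  GruII (AGTC, off=4): starts [0, 26, 31, 54, 72, 83, 111, 135] → cuts [4, 30, 35, 58, 76, 87, 115, 139]
  AzqIV (TCTGT, off=3): starts [33, 76, 100, 105] → cuts [36, 79, 103, 108]
  MvoX (TCATGC, off=1): starts [2, 93, 159] → cuts [3, 94, 160]

All cut coordinates (distinct, sorted): [3, 4, 17, 22, 30, 35, 36, 49, 58, 66, 76, 79, 87, 94, 103, 108, 115, 128, 139, 156, 160, 168]

Fragments:
  [0,3): 3 bp
  [3,4): 1 bp
  [4,17): 13 bp
  [17,22): 5 bp
  [22,30): 8 bp
  [30,35): 5 bp
  [35,36): 1 bp
  [36,49): 13 bp
  [49,58): 9 bp
  [58,66): 8 bp
  [66,76): 10 bp
  [76,79): 3 bp
  [79,87): 8 bp
  [87,94): 7 bp
  [94,103): 9 bp
  [103,108): 5 bp
  [108,115): 7 bp
  [115,128): 13 bp
  [128,139): 11 bp
  [139,156): 17 bp
  [156,160): 4 bp
  [160,168): 8 bp
  [168,170): 2 bp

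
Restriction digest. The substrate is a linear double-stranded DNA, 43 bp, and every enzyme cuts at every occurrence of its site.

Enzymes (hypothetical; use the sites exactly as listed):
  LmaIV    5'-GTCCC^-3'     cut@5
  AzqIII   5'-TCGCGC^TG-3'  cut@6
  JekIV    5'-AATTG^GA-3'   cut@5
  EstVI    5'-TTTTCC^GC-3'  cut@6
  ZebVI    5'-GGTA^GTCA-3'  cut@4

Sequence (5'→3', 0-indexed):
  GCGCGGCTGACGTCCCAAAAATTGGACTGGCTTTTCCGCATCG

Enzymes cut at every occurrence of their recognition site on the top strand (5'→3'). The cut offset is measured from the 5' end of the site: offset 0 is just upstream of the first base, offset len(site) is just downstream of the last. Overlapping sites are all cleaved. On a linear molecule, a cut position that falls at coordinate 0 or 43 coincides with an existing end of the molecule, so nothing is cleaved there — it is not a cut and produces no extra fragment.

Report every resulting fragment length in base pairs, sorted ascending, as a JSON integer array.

Site scan:
  LmaIV GTCCC/5: at [11] ⇒ [16]
  AzqIII (TCGCGCTG, off=6): no sites
  JekIV AATTGGA/5: at [19] ⇒ [24]
  EstVI TTTTCCGC/6: at [31] ⇒ [37]
  ZebVI (GGTAGTCA, off=4): no sites

Pooled cuts: [16, 24, 37]

Fragments:
  [0,16): 16 bp
  [16,24): 8 bp
  [24,37): 13 bp
  [37,43): 6 bp

[6,8,13,16]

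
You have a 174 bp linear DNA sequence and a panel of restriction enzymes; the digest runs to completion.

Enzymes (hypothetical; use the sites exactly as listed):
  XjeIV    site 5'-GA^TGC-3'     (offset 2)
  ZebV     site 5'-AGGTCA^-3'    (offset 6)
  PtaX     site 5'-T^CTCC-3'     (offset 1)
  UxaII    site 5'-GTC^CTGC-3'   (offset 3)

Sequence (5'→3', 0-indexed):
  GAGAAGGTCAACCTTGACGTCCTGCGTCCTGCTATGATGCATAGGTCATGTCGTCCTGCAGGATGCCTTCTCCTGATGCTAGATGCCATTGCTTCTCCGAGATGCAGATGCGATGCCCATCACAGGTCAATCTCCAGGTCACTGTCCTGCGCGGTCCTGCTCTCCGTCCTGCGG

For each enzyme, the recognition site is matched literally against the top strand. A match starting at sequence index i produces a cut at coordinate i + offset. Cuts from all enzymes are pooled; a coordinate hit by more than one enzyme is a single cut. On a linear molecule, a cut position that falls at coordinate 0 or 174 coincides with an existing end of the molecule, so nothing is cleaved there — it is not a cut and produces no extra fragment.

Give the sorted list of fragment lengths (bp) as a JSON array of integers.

Site scan:
  XjeIV GATGC/2: at [35, 61, 74, 81, 100, 106, 111] ⇒ [37, 63, 76, 83, 102, 108, 113]
  ZebV AGGTCA/6: at [4, 42, 123, 135] ⇒ [10, 48, 129, 141]
  PtaX TCTCC/1: at [68, 93, 130, 160] ⇒ [69, 94, 131, 161]
  UxaII GTCCTGC/3: at [18, 25, 52, 143, 153, 165] ⇒ [21, 28, 55, 146, 156, 168]

All cut coordinates (distinct, sorted): [10, 21, 28, 37, 48, 55, 63, 69, 76, 83, 94, 102, 108, 113, 129, 131, 141, 146, 156, 161, 168]

Fragments:
  [0,10): 10 bp
  [10,21): 11 bp
  [21,28): 7 bp
  [28,37): 9 bp
  [37,48): 11 bp
  [48,55): 7 bp
  [55,63): 8 bp
  [63,69): 6 bp
  [69,76): 7 bp
  [76,83): 7 bp
  [83,94): 11 bp
  [94,102): 8 bp
  [102,108): 6 bp
  [108,113): 5 bp
  [113,129): 16 bp
  [129,131): 2 bp
  [131,141): 10 bp
  [141,146): 5 bp
  [146,156): 10 bp
  [156,161): 5 bp
  [161,168): 7 bp
  [168,174): 6 bp

[2,5,5,5,6,6,6,7,7,7,7,7,8,8,9,10,10,10,11,11,11,16]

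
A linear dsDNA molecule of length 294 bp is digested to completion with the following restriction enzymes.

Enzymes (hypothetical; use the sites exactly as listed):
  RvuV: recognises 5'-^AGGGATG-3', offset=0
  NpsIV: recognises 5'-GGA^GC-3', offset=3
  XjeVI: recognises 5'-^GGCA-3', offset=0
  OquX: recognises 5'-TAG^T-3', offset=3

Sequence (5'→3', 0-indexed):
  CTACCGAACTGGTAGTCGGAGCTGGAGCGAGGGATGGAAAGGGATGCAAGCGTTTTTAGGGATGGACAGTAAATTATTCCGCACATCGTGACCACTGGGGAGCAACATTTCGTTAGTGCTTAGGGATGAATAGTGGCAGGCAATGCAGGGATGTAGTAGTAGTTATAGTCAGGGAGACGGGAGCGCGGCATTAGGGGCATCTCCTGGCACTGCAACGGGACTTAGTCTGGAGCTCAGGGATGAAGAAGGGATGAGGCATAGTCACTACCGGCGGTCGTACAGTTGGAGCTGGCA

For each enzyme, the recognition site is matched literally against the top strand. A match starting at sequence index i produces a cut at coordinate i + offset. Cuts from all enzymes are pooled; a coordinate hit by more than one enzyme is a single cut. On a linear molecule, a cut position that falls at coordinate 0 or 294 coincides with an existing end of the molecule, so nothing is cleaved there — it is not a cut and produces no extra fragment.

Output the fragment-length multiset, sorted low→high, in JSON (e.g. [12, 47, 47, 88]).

Per-enzyme occurrences:
  RvuV (AGGGATG, off=0): starts [29, 39, 57, 121, 146, 235, 246] → cuts [29, 39, 57, 121, 146, 235, 246]
  NpsIV (GGAGC, off=3): starts [17, 23, 98, 179, 228, 284] → cuts [20, 26, 101, 182, 231, 287]
  XjeVI (GGCA, off=0): starts [134, 138, 186, 195, 205, 254, 290] → cuts [134, 138, 186, 195, 205, 254, 290]
  OquX (TAGT, off=3): starts [12, 113, 130, 153, 156, 159, 165, 222, 258] → cuts [15, 116, 133, 156, 159, 162, 168, 225, 261]

Pooled cuts: [15, 20, 26, 29, 39, 57, 101, 116, 121, 133, 134, 138, 146, 156, 159, 162, 168, 182, 186, 195, 205, 225, 231, 235, 246, 254, 261, 287, 290]

Fragments:
  [0,15): 15 bp
  [15,20): 5 bp
  [20,26): 6 bp
  [26,29): 3 bp
  [29,39): 10 bp
  [39,57): 18 bp
  [57,101): 44 bp
  [101,116): 15 bp
  [116,121): 5 bp
  [121,133): 12 bp
  [133,134): 1 bp
  [134,138): 4 bp
  [138,146): 8 bp
  [146,156): 10 bp
  [156,159): 3 bp
  [159,162): 3 bp
  [162,168): 6 bp
  [168,182): 14 bp
  [182,186): 4 bp
  [186,195): 9 bp
  [195,205): 10 bp
  [205,225): 20 bp
  [225,231): 6 bp
  [231,235): 4 bp
  [235,246): 11 bp
  [246,254): 8 bp
  [254,261): 7 bp
  [261,287): 26 bp
  [287,290): 3 bp
  [290,294): 4 bp

[1,3,3,3,3,4,4,4,4,5,5,6,6,6,7,8,8,9,10,10,10,11,12,14,15,15,18,20,26,44]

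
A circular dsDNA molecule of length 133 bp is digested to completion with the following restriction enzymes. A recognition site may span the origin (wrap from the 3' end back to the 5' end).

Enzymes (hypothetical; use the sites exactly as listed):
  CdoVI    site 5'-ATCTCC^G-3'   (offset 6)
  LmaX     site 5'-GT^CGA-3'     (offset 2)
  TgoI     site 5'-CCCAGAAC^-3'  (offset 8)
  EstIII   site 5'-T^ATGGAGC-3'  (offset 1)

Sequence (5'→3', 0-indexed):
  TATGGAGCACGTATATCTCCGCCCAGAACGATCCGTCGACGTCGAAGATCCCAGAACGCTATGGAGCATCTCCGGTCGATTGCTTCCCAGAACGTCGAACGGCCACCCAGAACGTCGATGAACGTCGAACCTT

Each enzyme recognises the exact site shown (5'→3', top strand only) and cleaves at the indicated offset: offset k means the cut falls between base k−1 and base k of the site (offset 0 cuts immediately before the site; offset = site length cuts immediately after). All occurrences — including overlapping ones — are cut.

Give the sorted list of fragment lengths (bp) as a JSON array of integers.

[2,2,3,3,6,7,9,9,10,13,15,17,18,19]

Scan for sites:
  CdoVI ATCTCCG/6: at [14, 67] ⇒ [20, 73]
  LmaX GTCGA/2: at [34, 40, 74, 93, 113, 123] ⇒ [36, 42, 76, 95, 115, 125]
  TgoI CCCAGAAC/8: at [21, 49, 85, 105] ⇒ [29, 57, 93, 113]
  EstIII TATGGAGC/1: at [0, 59] ⇒ [1, 60]

Pooled cuts: [1, 20, 29, 36, 42, 57, 60, 73, 76, 93, 95, 113, 115, 125]

Fragment lengths:
  1→20: 19 bp
  20→29: 9 bp
  29→36: 7 bp
  36→42: 6 bp
  42→57: 15 bp
  57→60: 3 bp
  60→73: 13 bp
  73→76: 3 bp
  76→93: 17 bp
  93→95: 2 bp
  95→113: 18 bp
  113→115: 2 bp
  115→125: 10 bp
  125→1 (wrap): 133-125+1 = 9 bp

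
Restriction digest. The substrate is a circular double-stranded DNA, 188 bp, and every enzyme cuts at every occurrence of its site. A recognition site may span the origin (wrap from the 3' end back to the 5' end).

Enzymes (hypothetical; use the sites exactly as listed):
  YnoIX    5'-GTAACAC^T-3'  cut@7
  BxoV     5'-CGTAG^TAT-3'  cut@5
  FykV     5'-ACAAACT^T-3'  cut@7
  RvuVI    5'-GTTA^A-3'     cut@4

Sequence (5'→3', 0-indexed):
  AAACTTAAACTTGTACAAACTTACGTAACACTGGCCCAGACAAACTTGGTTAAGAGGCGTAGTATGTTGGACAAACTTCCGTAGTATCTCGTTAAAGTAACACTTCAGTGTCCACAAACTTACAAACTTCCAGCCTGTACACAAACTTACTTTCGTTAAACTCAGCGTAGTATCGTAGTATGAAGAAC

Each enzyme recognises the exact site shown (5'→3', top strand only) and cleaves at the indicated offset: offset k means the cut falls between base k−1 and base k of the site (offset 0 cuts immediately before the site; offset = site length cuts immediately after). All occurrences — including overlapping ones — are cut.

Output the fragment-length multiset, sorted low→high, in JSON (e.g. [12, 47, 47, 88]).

Scan for sites:
  YnoIX (GTAACACT, off=7): starts [24, 96] → cuts [31, 103]
  BxoV (CGTAGTAT, off=5): starts [57, 79, 165, 173] → cuts [62, 84, 170, 178]
  FykV (ACAAACTT, off=7): starts [14, 39, 70, 113, 121, 140, 186] → cuts [5, 21, 46, 77, 120, 128, 147]
  RvuVI (GTTAA, off=4): starts [48, 90, 154] → cuts [52, 94, 158]

All cut coordinates (distinct, sorted): [5, 21, 31, 46, 52, 62, 77, 84, 94, 103, 120, 128, 147, 158, 170, 178]

Fragments:
  5→21: 16 bp
  21→31: 10 bp
  31→46: 15 bp
  46→52: 6 bp
  52→62: 10 bp
  62→77: 15 bp
  77→84: 7 bp
  84→94: 10 bp
  94→103: 9 bp
  103→120: 17 bp
  120→128: 8 bp
  128→147: 19 bp
  147→158: 11 bp
  158→170: 12 bp
  170→178: 8 bp
  178→5 (wrap): 188-178+5 = 15 bp

[6,7,8,8,9,10,10,10,11,12,15,15,15,16,17,19]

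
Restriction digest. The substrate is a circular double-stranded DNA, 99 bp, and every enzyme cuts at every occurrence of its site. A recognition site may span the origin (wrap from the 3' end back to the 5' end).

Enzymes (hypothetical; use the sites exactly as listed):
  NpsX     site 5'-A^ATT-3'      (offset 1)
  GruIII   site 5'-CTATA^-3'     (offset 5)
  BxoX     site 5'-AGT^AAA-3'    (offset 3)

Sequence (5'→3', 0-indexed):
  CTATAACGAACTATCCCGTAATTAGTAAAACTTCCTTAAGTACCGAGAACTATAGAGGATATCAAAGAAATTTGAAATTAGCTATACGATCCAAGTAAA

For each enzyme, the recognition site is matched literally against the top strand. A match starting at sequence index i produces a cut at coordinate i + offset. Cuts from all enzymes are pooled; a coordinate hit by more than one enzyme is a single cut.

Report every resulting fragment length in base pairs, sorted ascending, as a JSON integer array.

[6,7,8,10,10,15,15,28]

Per-enzyme occurrences:
  NpsX (AATT, off=1): starts [19, 68, 75] → cuts [20, 69, 76]
  GruIII (CTATA, off=5): starts [0, 49, 81] → cuts [5, 54, 86]
  BxoX (AGTAAA, off=3): starts [23, 93] → cuts [26, 96]

Pooled cuts: [5, 20, 26, 54, 69, 76, 86, 96]

Fragments:
  5→20: 15 bp
  20→26: 6 bp
  26→54: 28 bp
  54→69: 15 bp
  69→76: 7 bp
  76→86: 10 bp
  86→96: 10 bp
  96→5 (wrap): 99-96+5 = 8 bp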